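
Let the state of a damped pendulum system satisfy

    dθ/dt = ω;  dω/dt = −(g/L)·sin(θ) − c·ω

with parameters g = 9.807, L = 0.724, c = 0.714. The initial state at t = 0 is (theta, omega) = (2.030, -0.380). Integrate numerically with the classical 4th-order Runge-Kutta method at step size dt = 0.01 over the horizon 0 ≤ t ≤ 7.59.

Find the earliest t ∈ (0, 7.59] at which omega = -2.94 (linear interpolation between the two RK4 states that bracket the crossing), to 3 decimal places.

t = 0.221

t=0.000: state=(2.030, -0.380)
step 1 (dt=0.01): k1=(-0.380, -11.871), k2=(-0.439, -11.840), k3=(-0.439, -11.842), k4=(-0.498, -11.813); state += dt/6·(k1+2k2+2k3+k4)
t=0.010: state=(2.026, -0.498)
t=0.020: state=(2.020, -0.616)
t=0.030: state=(2.013, -0.734)
t=0.220: state=(1.665, -2.928)
next step: t=0.230: state=(1.635, -3.042) — omega has crossed -2.94
linear interpolation between t=0.220 (-2.92847) and t=0.230 (-3.04218) → t≈0.221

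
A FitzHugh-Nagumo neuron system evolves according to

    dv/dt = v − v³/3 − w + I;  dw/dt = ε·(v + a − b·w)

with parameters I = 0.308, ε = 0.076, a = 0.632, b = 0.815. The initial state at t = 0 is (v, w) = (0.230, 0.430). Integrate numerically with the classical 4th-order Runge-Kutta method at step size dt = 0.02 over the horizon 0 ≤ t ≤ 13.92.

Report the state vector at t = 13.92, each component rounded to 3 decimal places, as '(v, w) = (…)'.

t=0.000: state=(0.230, 0.430)
step 1 (dt=0.02): k1=(0.104, 0.039), k2=(0.105, 0.039), k3=(0.105, 0.039), k4=(0.105, 0.039); state += dt/6·(k1+2k2+2k3+k4)
t=0.020: state=(0.232, 0.431)
t=0.040: state=(0.234, 0.432)
t=0.060: state=(0.236, 0.432)
continuing one RK4 step at a time; state shown every 25 steps (Δt=0.5):
t=0.500: state=(0.290, 0.450)
t=1.000: state=(0.373, 0.472)
t=1.500: state=(0.484, 0.498)
t=2.000: state=(0.630, 0.527)
t=2.500: state=(0.808, 0.561)
t=3.000: state=(0.999, 0.602)
t=3.500: state=(1.169, 0.648)
t=4.000: state=(1.290, 0.698)
t=4.500: state=(1.356, 0.750)
t=5.000: state=(1.378, 0.802)
t=5.500: state=(1.372, 0.853)
t=6.000: state=(1.348, 0.901)
t=6.500: state=(1.312, 0.947)
t=7.000: state=(1.269, 0.990)
t=7.500: state=(1.218, 1.030)
t=8.000: state=(1.162, 1.067)
t=8.500: state=(1.098, 1.100)
t=9.000: state=(1.025, 1.130)
t=9.500: state=(0.941, 1.156)
t=10.000: state=(0.838, 1.178)
t=10.500: state=(0.708, 1.195)
t=11.000: state=(0.533, 1.205)
t=11.500: state=(0.278, 1.208)
t=12.000: state=(-0.125, 1.198)
t=12.500: state=(-0.754, 1.169)
t=13.000: state=(-1.472, 1.115)
t=13.500: state=(-1.872, 1.041)
t=13.920: state=(-1.968, 0.973)

(v, w) = (-1.968, 0.973)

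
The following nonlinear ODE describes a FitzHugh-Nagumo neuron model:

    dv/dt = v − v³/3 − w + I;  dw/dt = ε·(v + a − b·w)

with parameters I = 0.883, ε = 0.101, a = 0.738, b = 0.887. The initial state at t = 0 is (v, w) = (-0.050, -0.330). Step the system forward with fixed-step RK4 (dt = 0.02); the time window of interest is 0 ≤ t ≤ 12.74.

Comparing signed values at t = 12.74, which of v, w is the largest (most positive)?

largest component: w

t=0.000: state=(-0.050, -0.330)
step 1 (dt=0.02): k1=(1.163, 0.099), k2=(1.174, 0.100), k3=(1.174, 0.100), k4=(1.184, 0.101); state += dt/6·(k1+2k2+2k3+k4)
t=0.020: state=(-0.027, -0.328)
t=0.040: state=(-0.003, -0.326)
t=0.060: state=(0.022, -0.324)
continuing one RK4 step at a time; state shown every 25 steps (Δt=0.5):
t=0.500: state=(0.675, -0.265)
t=1.000: state=(1.518, -0.162)
t=1.500: state=(1.949, -0.030)
t=2.000: state=(2.030, 0.106)
t=2.500: state=(2.014, 0.238)
t=3.000: state=(1.977, 0.363)
t=3.500: state=(1.937, 0.480)
t=4.000: state=(1.896, 0.590)
t=4.500: state=(1.855, 0.693)
t=5.000: state=(1.814, 0.790)
t=5.500: state=(1.773, 0.880)
t=6.000: state=(1.732, 0.965)
t=6.500: state=(1.691, 1.043)
t=7.000: state=(1.650, 1.117)
t=7.500: state=(1.609, 1.185)
t=8.000: state=(1.568, 1.248)
t=8.500: state=(1.527, 1.306)
t=9.000: state=(1.485, 1.360)
t=9.500: state=(1.443, 1.409)
t=10.000: state=(1.401, 1.454)
t=10.500: state=(1.357, 1.495)
t=11.000: state=(1.313, 1.531)
t=11.500: state=(1.267, 1.565)
t=12.000: state=(1.220, 1.594)
t=12.500: state=(1.171, 1.620)
t=12.740: state=(1.146, 1.631)
compare at T: v=1.146, w=1.631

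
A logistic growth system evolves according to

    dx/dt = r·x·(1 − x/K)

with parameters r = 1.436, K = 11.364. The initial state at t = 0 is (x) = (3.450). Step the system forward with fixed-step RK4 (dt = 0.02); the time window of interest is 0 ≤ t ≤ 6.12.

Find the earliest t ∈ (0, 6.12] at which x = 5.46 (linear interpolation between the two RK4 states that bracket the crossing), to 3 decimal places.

t = 0.524

t=0.000: state=(3.450)
step 1 (dt=0.02): k1=(3.450), k2=(3.469), k3=(3.470), k4=(3.489); state += dt/6·(k1+2k2+2k3+k4)
t=0.020: state=(3.519)
t=0.040: state=(3.590)
t=0.060: state=(3.660)
continuing one RK4 step at a time; state shown every 10 steps (Δt=0.2):
t=0.200: state=(4.176)
t=0.400: state=(4.959)
t=0.520: state=(5.445)
next step: t=0.540: state=(5.526) — x has crossed 5.46
linear interpolation between t=0.520 (5.44480) and t=0.540 (5.52630) → t≈0.524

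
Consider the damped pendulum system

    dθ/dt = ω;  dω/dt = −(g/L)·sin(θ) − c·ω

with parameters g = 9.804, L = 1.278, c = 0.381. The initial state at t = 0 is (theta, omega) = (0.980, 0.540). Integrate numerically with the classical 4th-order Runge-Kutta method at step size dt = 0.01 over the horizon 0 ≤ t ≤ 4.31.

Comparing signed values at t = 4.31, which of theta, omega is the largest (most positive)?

t=0.000: state=(0.980, 0.540)
step 1 (dt=0.01): k1=(0.540, -6.577), k2=(0.507, -6.576), k3=(0.507, -6.575), k4=(0.474, -6.573); state += dt/6·(k1+2k2+2k3+k4)
t=0.010: state=(0.985, 0.474)
t=0.020: state=(0.989, 0.409)
t=0.030: state=(0.993, 0.343)
continuing one RK4 step at a time; state shown every 20 steps (Δt=0.2):
t=0.200: state=(0.959, -0.735)
t=0.400: state=(0.701, -1.784)
t=0.600: state=(0.277, -2.350)
t=0.800: state=(-0.193, -2.232)
t=1.000: state=(-0.574, -1.499)
t=1.200: state=(-0.771, -0.449)
t=1.400: state=(-0.752, 0.623)
t=1.600: state=(-0.537, 1.478)
t=1.800: state=(-0.190, 1.899)
t=2.000: state=(0.185, 1.757)
t=2.200: state=(0.480, 1.130)
t=2.400: state=(0.620, 0.256)
t=2.600: state=(0.583, -0.616)
t=2.800: state=(0.389, -1.272)
t=3.000: state=(0.100, -1.538)
t=3.200: state=(-0.196, -1.347)
t=3.400: state=(-0.414, -0.791)
t=3.600: state=(-0.501, -0.064)
t=3.800: state=(-0.442, 0.627)
t=4.000: state=(-0.265, 1.101)
t=4.200: state=(-0.025, 1.233)
t=4.310: state=(0.107, 1.148)
compare at T: theta=0.107, omega=1.148

largest component: omega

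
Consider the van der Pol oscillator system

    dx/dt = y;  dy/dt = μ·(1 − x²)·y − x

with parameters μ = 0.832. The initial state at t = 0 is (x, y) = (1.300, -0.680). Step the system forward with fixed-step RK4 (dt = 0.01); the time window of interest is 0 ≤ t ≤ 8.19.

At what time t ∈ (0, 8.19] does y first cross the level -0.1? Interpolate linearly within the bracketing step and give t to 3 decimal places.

t = 2.257

t=0.000: state=(1.300, -0.680)
step 1 (dt=0.01): k1=(-0.680, -0.910), k2=(-0.685, -0.909), k3=(-0.685, -0.909), k4=(-0.689, -0.908); state += dt/6·(k1+2k2+2k3+k4)
t=0.010: state=(1.293, -0.689)
t=0.020: state=(1.286, -0.698)
t=0.030: state=(1.279, -0.707)
continuing one RK4 step at a time; state shown every 50 steps (Δt=0.5):
t=0.500: state=(0.844, -1.163)
t=1.000: state=(0.098, -1.867)
t=1.500: state=(-0.994, -2.289)
t=2.000: state=(-1.827, -0.825)
t=2.250: state=(-1.938, -0.116)
next step: t=2.260: state=(-1.939, -0.094) — y has crossed -0.1
linear interpolation between t=2.250 (-0.11572) and t=2.260 (-0.09393) → t≈2.257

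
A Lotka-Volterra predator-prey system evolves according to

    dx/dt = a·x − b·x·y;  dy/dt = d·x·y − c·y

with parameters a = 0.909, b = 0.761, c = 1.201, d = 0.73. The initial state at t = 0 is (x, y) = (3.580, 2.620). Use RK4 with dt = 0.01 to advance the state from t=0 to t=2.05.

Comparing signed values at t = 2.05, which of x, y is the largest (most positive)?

largest component: y

t=0.000: state=(3.580, 2.620)
step 1 (dt=0.01): k1=(-3.884, 3.700), k2=(-3.913, 3.689), k3=(-3.912, 3.689), k4=(-3.941, 3.677); state += dt/6·(k1+2k2+2k3+k4)
t=0.010: state=(3.541, 2.657)
t=0.020: state=(3.501, 2.694)
t=0.030: state=(3.461, 2.730)
continuing one RK4 step at a time; state shown every 10 steps (Δt=0.1):
t=0.100: state=(3.168, 2.973)
t=0.200: state=(2.735, 3.271)
t=0.300: state=(2.315, 3.487)
t=0.400: state=(1.934, 3.610)
t=0.500: state=(1.606, 3.642)
t=0.600: state=(1.335, 3.595)
t=0.700: state=(1.117, 3.485)
t=0.800: state=(0.943, 3.331)
t=0.900: state=(0.807, 3.148)
t=1.000: state=(0.701, 2.950)
t=1.100: state=(0.618, 2.745)
t=1.200: state=(0.554, 2.540)
t=1.300: state=(0.503, 2.341)
t=1.400: state=(0.465, 2.151)
t=1.500: state=(0.435, 1.971)
t=1.600: state=(0.413, 1.803)
t=1.700: state=(0.397, 1.647)
t=1.800: state=(0.385, 1.502)
t=1.900: state=(0.378, 1.370)
t=2.000: state=(0.375, 1.249)
t=2.050: state=(0.375, 1.192)
compare at T: x=0.375, y=1.192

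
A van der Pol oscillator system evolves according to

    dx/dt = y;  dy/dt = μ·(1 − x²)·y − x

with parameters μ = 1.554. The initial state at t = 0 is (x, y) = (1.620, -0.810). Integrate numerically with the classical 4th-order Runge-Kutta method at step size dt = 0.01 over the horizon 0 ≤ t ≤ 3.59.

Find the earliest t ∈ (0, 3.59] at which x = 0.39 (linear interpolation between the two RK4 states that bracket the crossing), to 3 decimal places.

t = 1.170

t=0.000: state=(1.620, -0.810)
step 1 (dt=0.01): k1=(-0.810, 0.425), k2=(-0.808, 0.407), k3=(-0.808, 0.407), k4=(-0.806, 0.390); state += dt/6·(k1+2k2+2k3+k4)
t=0.010: state=(1.612, -0.806)
t=0.020: state=(1.604, -0.802)
t=0.030: state=(1.596, -0.799)
continuing one RK4 step at a time; state shown every 20 steps (Δt=0.2):
t=0.200: state=(1.463, -0.781)
t=0.400: state=(1.302, -0.831)
t=0.600: state=(1.126, -0.943)
t=0.800: state=(0.920, -1.132)
t=1.000: state=(0.666, -1.436)
t=1.160: state=(0.408, -1.806)
next step: t=1.170: state=(0.390, -1.834) — x has crossed 0.39
linear interpolation between t=1.160 (0.40813) and t=1.170 (0.38994) → t≈1.170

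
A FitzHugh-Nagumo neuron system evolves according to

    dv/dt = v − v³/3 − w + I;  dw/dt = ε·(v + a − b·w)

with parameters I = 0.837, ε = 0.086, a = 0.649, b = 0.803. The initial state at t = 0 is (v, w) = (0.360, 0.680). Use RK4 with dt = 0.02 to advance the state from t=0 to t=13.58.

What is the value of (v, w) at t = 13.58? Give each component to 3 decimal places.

t=0.000: state=(0.360, 0.680)
step 1 (dt=0.02): k1=(0.501, 0.040), k2=(0.505, 0.040), k3=(0.505, 0.040), k4=(0.509, 0.041); state += dt/6·(k1+2k2+2k3+k4)
t=0.020: state=(0.370, 0.681)
t=0.040: state=(0.380, 0.682)
t=0.060: state=(0.391, 0.682)
continuing one RK4 step at a time; state shown every 25 steps (Δt=0.5):
t=0.500: state=(0.661, 0.706)
t=1.000: state=(1.034, 0.745)
t=1.500: state=(1.371, 0.798)
t=2.000: state=(1.570, 0.861)
t=2.500: state=(1.646, 0.928)
t=3.000: state=(1.656, 0.994)
t=3.500: state=(1.639, 1.057)
t=4.000: state=(1.611, 1.117)
t=4.500: state=(1.578, 1.174)
t=5.000: state=(1.543, 1.228)
t=5.500: state=(1.506, 1.278)
t=6.000: state=(1.469, 1.325)
t=6.500: state=(1.431, 1.369)
t=7.000: state=(1.392, 1.409)
t=7.500: state=(1.352, 1.447)
t=8.000: state=(1.310, 1.481)
t=8.500: state=(1.268, 1.513)
t=9.000: state=(1.223, 1.542)
t=9.500: state=(1.176, 1.568)
t=10.000: state=(1.126, 1.590)
t=10.500: state=(1.072, 1.610)
t=11.000: state=(1.014, 1.627)
t=11.500: state=(0.948, 1.641)
t=12.000: state=(0.872, 1.651)
t=12.500: state=(0.783, 1.658)
t=13.000: state=(0.672, 1.660)
t=13.500: state=(0.525, 1.656)
t=13.580: state=(0.497, 1.655)

(v, w) = (0.497, 1.655)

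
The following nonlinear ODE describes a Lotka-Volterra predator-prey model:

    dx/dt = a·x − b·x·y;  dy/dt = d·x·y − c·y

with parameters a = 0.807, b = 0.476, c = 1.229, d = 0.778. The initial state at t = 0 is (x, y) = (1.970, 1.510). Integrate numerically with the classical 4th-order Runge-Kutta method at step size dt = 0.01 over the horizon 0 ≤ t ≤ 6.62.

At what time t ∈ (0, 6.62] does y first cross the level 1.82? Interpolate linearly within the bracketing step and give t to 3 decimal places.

t = 0.579

t=0.000: state=(1.970, 1.510)
step 1 (dt=0.01): k1=(0.174, 0.459), k2=(0.172, 0.460), k3=(0.172, 0.460), k4=(0.170, 0.462); state += dt/6·(k1+2k2+2k3+k4)
t=0.010: state=(1.972, 1.515)
t=0.020: state=(1.973, 1.519)
t=0.030: state=(1.975, 1.524)
continuing one RK4 step at a time; state shown every 25 steps (Δt=0.25):
t=0.250: state=(1.999, 1.635)
t=0.500: state=(1.998, 1.774)
t=0.570: state=(1.991, 1.815)
next step: t=0.580: state=(1.990, 1.821) — y has crossed 1.82
linear interpolation between t=0.570 (1.81474) and t=0.580 (1.82055) → t≈0.579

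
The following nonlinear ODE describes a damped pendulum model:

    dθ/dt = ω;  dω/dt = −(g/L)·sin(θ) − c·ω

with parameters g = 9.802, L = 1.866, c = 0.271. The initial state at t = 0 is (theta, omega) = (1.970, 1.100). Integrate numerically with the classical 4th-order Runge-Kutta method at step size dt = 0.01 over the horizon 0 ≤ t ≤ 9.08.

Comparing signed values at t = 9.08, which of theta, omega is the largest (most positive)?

t=0.000: state=(1.970, 1.100)
step 1 (dt=0.01): k1=(1.100, -5.138), k2=(1.074, -5.120), k3=(1.074, -5.120), k4=(1.049, -5.102); state += dt/6·(k1+2k2+2k3+k4)
t=0.010: state=(1.981, 1.049)
t=0.020: state=(1.991, 0.998)
t=0.030: state=(2.001, 0.947)
continuing one RK4 step at a time; state shown every 50 steps (Δt=0.5):
t=0.500: state=(1.928, -1.223)
t=1.000: state=(0.750, -3.354)
t=1.500: state=(-0.915, -2.634)
t=2.000: state=(-1.562, 0.058)
t=2.500: state=(-0.917, 2.392)
t=3.000: state=(0.468, 2.573)
t=3.500: state=(1.223, 0.295)
t=4.000: state=(0.785, -1.902)
t=4.500: state=(-0.351, -2.156)
t=5.000: state=(-0.987, -0.222)
t=5.500: state=(-0.587, 1.657)
t=6.000: state=(0.354, 1.700)
t=6.500: state=(0.808, -0.007)
t=7.000: state=(0.387, -1.492)
t=7.500: state=(-0.385, -1.261)
t=8.000: state=(-0.653, 0.253)
t=8.500: state=(-0.208, 1.325)
t=9.000: state=(0.402, 0.857)
t=9.080: state=(0.463, 0.663)
compare at T: theta=0.463, omega=0.663

largest component: omega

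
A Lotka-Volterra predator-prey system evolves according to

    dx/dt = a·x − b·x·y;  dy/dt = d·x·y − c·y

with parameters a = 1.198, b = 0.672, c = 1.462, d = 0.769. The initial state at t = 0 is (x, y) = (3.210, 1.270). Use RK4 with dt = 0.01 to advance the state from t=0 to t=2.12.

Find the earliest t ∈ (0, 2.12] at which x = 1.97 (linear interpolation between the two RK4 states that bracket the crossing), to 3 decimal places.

t=0.000: state=(3.210, 1.270)
step 1 (dt=0.01): k1=(1.106, 1.278), k2=(1.094, 1.290), k3=(1.094, 1.290), k4=(1.082, 1.302); state += dt/6·(k1+2k2+2k3+k4)
t=0.010: state=(3.221, 1.283)
t=0.020: state=(3.232, 1.296)
t=0.030: state=(3.242, 1.309)
continuing one RK4 step at a time; state shown every 10 steps (Δt=0.1):
t=0.100: state=(3.307, 1.410)
t=0.200: state=(3.373, 1.575)
t=0.300: state=(3.399, 1.766)
t=0.400: state=(3.379, 1.981)
t=0.500: state=(3.308, 2.214)
t=0.600: state=(3.188, 2.457)
t=0.700: state=(3.022, 2.695)
t=0.800: state=(2.821, 2.916)
t=0.900: state=(2.597, 3.103)
t=1.000: state=(2.365, 3.245)
t=1.100: state=(2.136, 3.333)
t=1.170: state=(1.985, 3.361)
next step: t=1.180: state=(1.964, 3.363) — x has crossed 1.97
linear interpolation between t=1.170 (1.98451) and t=1.180 (1.96356) → t≈1.177

t = 1.177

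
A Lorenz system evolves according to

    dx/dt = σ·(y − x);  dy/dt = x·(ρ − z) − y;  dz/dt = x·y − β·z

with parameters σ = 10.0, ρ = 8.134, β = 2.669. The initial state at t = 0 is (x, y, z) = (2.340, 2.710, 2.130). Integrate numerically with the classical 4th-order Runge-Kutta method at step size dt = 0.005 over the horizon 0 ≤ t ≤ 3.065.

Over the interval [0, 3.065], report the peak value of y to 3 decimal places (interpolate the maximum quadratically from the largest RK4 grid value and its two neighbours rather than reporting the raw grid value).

t=0.000: state=(2.340, 2.710, 2.130)
step 1 (dt=0.005): k1=(3.700, 11.339, 0.656), k2=(3.891, 11.363, 0.744), k3=(3.887, 11.365, 0.745), k4=(4.074, 11.390, 0.833); state += dt/6·(k1+2k2+2k3+k4)
t=0.005: state=(2.359, 2.767, 2.134)
t=0.010: state=(2.381, 2.824, 2.138)
t=0.015: state=(2.404, 2.881, 2.144)
continuing one RK4 step at a time; state shown every 20 steps (Δt=0.1):
t=0.100: state=(3.012, 3.931, 2.411)
t=0.200: state=(4.107, 5.346, 3.312)
t=0.300: state=(5.387, 6.628, 5.086)
t=0.400: state=(6.381, 7.013, 7.525)
t=0.500: state=(6.481, 6.027, 9.542)
t=0.600: state=(5.596, 4.404, 10.082)
t=0.700: state=(4.364, 3.200, 9.346)
t=0.800: state=(3.401, 2.666, 8.124)
t=0.900: state=(2.892, 2.594, 6.928)
t=1.000: state=(2.769, 2.804, 5.965)
t=1.100: state=(2.935, 3.220, 5.316)
t=1.200: state=(3.321, 3.802, 5.034)
t=1.300: state=(3.875, 4.488, 5.170)
t=1.400: state=(4.509, 5.138, 5.748)
t=1.500: state=(5.071, 5.530, 6.675)
t=1.600: state=(5.366, 5.473, 7.666)
t=1.700: state=(5.275, 4.997, 8.336)
t=1.800: state=(4.868, 4.370, 8.467)
t=1.900: state=(4.357, 3.867, 8.137)
t=2.000: state=(3.938, 3.605, 7.574)
t=2.100: state=(3.705, 3.572, 6.991)
t=2.200: state=(3.667, 3.719, 6.524)
t=2.300: state=(3.795, 3.990, 6.255)
t=2.400: state=(4.040, 4.324, 6.221)
t=2.500: state=(4.340, 4.642, 6.420)
t=2.600: state=(4.617, 4.855, 6.794)
t=2.700: state=(4.792, 4.894, 7.229)
t=2.800: state=(4.813, 4.756, 7.579)
t=2.900: state=(4.689, 4.510, 7.738)
t=3.000: state=(4.481, 4.258, 7.686)
t=3.065: state=(4.339, 4.130, 7.564)
largest grid value and its neighbours: y(0.375)=7.04449, y(0.380)=7.04568, y(0.385)=7.04317
parabola through these three points peaks at t≈0.379 with y≈7.04574

max y = 7.046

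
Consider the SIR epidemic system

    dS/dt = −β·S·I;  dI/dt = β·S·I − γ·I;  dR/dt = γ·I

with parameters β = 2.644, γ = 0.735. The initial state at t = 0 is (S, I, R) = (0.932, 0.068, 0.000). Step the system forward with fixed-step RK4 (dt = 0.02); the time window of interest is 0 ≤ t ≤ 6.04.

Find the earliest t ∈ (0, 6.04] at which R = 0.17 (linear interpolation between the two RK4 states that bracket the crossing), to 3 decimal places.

t = 1.250

t=0.000: state=(0.932, 0.068, 0.000)
step 1 (dt=0.02): k1=(-0.168, 0.118, 0.050), k2=(-0.170, 0.119, 0.051), k3=(-0.170, 0.119, 0.051), k4=(-0.173, 0.121, 0.052); state += dt/6·(k1+2k2+2k3+k4)
t=0.020: state=(0.929, 0.070, 0.001)
t=0.040: state=(0.925, 0.073, 0.002)
t=0.060: state=(0.921, 0.075, 0.003)
continuing one RK4 step at a time; state shown every 10 steps (Δt=0.2):
t=0.200: state=(0.893, 0.095, 0.012)
t=0.400: state=(0.842, 0.130, 0.028)
t=0.600: state=(0.777, 0.172, 0.050)
t=0.800: state=(0.701, 0.220, 0.079)
t=1.000: state=(0.616, 0.269, 0.115)
t=1.200: state=(0.528, 0.314, 0.158)
t=1.240: state=(0.510, 0.322, 0.168)
next step: t=1.260: state=(0.501, 0.326, 0.172) — R has crossed 0.17
linear interpolation between t=1.240 (0.16755) and t=1.260 (0.17232) → t≈1.250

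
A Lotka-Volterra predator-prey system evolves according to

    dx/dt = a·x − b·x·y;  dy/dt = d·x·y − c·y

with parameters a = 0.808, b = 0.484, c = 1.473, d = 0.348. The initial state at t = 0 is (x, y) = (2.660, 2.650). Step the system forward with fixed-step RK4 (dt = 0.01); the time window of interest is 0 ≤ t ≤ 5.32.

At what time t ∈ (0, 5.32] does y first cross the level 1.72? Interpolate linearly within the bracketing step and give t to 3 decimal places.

t = 0.675

t=0.000: state=(2.660, 2.650)
step 1 (dt=0.01): k1=(-1.262, -1.450), k2=(-1.250, -1.452), k3=(-1.250, -1.452), k4=(-1.238, -1.454); state += dt/6·(k1+2k2+2k3+k4)
t=0.010: state=(2.647, 2.635)
t=0.020: state=(2.635, 2.621)
t=0.030: state=(2.623, 2.606)
continuing one RK4 step at a time; state shown every 20 steps (Δt=0.2):
t=0.200: state=(2.454, 2.357)
t=0.400: state=(2.328, 2.073)
t=0.600: state=(2.268, 1.811)
t=0.670: state=(2.260, 1.726)
next step: t=0.680: state=(2.260, 1.714) — y has crossed 1.72
linear interpolation between t=0.670 (1.72595) and t=0.680 (1.71414) → t≈0.675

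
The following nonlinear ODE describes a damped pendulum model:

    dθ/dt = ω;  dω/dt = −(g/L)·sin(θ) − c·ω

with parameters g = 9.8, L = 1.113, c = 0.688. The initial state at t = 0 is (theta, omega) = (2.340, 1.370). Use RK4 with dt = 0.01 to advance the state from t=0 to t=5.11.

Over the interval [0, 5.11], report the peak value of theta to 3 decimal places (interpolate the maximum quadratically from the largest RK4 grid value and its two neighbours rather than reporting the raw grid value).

max theta = 2.485

t=0.000: state=(2.340, 1.370)
step 1 (dt=0.01): k1=(1.370, -7.269), k2=(1.334, -7.202), k3=(1.334, -7.203), k4=(1.298, -7.137); state += dt/6·(k1+2k2+2k3+k4)
t=0.010: state=(2.353, 1.298)
t=0.020: state=(2.366, 1.227)
t=0.030: state=(2.378, 1.158)
continuing one RK4 step at a time; state shown every 20 steps (Δt=0.2):
t=0.200: state=(2.484, 0.125)
t=0.400: state=(2.403, -0.927)
t=0.600: state=(2.107, -2.062)
t=0.800: state=(1.566, -3.358)
t=1.000: state=(0.778, -4.409)
t=1.200: state=(-0.121, -4.338)
t=1.400: state=(-0.868, -2.973)
t=1.600: state=(-1.279, -1.128)
t=1.800: state=(-1.327, 0.615)
t=2.000: state=(-1.052, 2.071)
t=2.200: state=(-0.535, 2.975)
t=2.400: state=(0.075, 2.950)
t=2.600: state=(0.583, 2.011)
t=2.800: state=(0.851, 0.643)
t=3.000: state=(0.842, -0.696)
t=3.200: state=(0.595, -1.704)
t=3.400: state=(0.201, -2.122)
t=3.600: state=(-0.206, -1.829)
t=3.800: state=(-0.495, -1.005)
t=4.000: state=(-0.595, 0.003)
t=4.200: state=(-0.503, 0.880)
t=4.400: state=(-0.268, 1.393)
t=4.600: state=(0.021, 1.411)
t=4.800: state=(0.266, 0.979)
t=5.000: state=(0.396, 0.299)
t=5.110: state=(0.407, -0.091)
largest grid value and its neighbours: theta(0.210)=2.48454, theta(0.220)=2.48498, theta(0.230)=2.48488
parabola through these three points peaks at t≈0.223 with theta≈2.48501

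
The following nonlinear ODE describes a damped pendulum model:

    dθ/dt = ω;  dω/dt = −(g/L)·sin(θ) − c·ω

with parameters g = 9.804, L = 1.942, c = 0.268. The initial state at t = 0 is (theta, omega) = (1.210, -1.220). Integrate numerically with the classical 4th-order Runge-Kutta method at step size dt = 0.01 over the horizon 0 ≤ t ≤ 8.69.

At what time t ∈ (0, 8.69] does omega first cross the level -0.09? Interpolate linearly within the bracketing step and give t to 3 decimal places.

t = 1.273

t=0.000: state=(1.210, -1.220)
step 1 (dt=0.01): k1=(-1.220, -4.396), k2=(-1.242, -4.380), k3=(-1.242, -4.379), k4=(-1.264, -4.362); state += dt/6·(k1+2k2+2k3+k4)
t=0.010: state=(1.198, -1.264)
t=0.020: state=(1.185, -1.307)
t=0.030: state=(1.171, -1.350)
continuing one RK4 step at a time; state shown every 50 steps (Δt=0.5):
t=0.500: state=(0.171, -2.583)
t=1.000: state=(-0.899, -1.316)
t=1.270: state=(-1.092, -0.103)
next step: t=1.280: state=(-1.093, -0.058) — omega has crossed -0.09
linear interpolation between t=1.270 (-0.10291) and t=1.280 (-0.05787) → t≈1.273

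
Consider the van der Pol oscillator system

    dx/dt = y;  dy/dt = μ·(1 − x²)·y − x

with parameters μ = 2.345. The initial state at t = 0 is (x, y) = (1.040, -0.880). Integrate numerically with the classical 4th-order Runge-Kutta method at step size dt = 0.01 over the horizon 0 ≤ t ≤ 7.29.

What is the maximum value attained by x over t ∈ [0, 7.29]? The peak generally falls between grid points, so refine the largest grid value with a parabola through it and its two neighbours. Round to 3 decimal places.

max x = 2.022

t=0.000: state=(1.040, -0.880)
step 1 (dt=0.01): k1=(-0.880, -0.872), k2=(-0.884, -0.885), k3=(-0.884, -0.885), k4=(-0.889, -0.899); state += dt/6·(k1+2k2+2k3+k4)
t=0.010: state=(1.031, -0.889)
t=0.020: state=(1.022, -0.898)
t=0.030: state=(1.013, -0.907)
continuing one RK4 step at a time; state shown every 25 steps (Δt=0.25):
t=0.250: state=(0.784, -1.207)
t=0.500: state=(0.405, -1.924)
t=0.750: state=(-0.245, -3.412)
t=1.000: state=(-1.254, -4.065)
t=1.250: state=(-1.923, -1.202)
t=1.500: state=(-2.030, 0.027)
t=1.750: state=(-1.989, 0.240)
t=2.000: state=(-1.923, 0.286)
t=2.250: state=(-1.848, 0.310)
t=2.500: state=(-1.767, 0.334)
t=2.750: state=(-1.680, 0.363)
t=3.000: state=(-1.585, 0.400)
t=3.250: state=(-1.480, 0.449)
t=3.500: state=(-1.359, 0.517)
t=3.750: state=(-1.218, 0.621)
t=4.000: state=(-1.044, 0.789)
t=4.250: state=(-0.812, 1.096)
t=4.500: state=(-0.470, 1.724)
t=4.750: state=(0.109, 3.051)
t=5.000: state=(1.064, 4.211)
t=5.250: state=(1.849, 1.676)
t=5.500: state=(2.021, 0.077)
t=5.750: state=(1.992, -0.222)
t=6.000: state=(1.927, -0.282)
t=6.250: state=(1.853, -0.308)
t=6.500: state=(1.773, -0.332)
t=6.750: state=(1.687, -0.361)
t=7.000: state=(1.592, -0.397)
t=7.250: state=(1.487, -0.445)
t=7.290: state=(1.469, -0.454)
largest grid value and its neighbours: x(5.520)=2.02159, x(5.530)=2.02177, x(5.540)=2.02175
parabola through these three points peaks at t≈5.534 with x≈2.02179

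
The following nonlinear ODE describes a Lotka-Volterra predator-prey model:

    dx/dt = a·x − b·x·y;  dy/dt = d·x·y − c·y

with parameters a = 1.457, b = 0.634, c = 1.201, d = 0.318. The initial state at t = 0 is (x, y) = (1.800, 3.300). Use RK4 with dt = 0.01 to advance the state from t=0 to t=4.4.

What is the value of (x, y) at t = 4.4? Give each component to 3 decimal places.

t=0.000: state=(1.800, 3.300)
step 1 (dt=0.01): k1=(-1.143, -2.074), k2=(-1.128, -2.074), k3=(-1.128, -2.074), k4=(-1.113, -2.073); state += dt/6·(k1+2k2+2k3+k4)
t=0.010: state=(1.789, 3.279)
t=0.020: state=(1.778, 3.259)
t=0.030: state=(1.767, 3.238)
continuing one RK4 step at a time; state shown every 20 steps (Δt=0.2):
t=0.200: state=(1.627, 2.893)
t=0.400: state=(1.546, 2.515)
t=0.600: state=(1.537, 2.181)
t=0.800: state=(1.589, 1.894)
t=1.000: state=(1.699, 1.654)
t=1.200: state=(1.868, 1.456)
t=1.400: state=(2.100, 1.299)
t=1.600: state=(2.403, 1.178)
t=1.800: state=(2.786, 1.093)
t=2.000: state=(3.258, 1.041)
t=2.200: state=(3.827, 1.025)
t=2.400: state=(4.492, 1.050)
t=2.600: state=(5.241, 1.124)
t=2.800: state=(6.032, 1.266)
t=3.000: state=(6.784, 1.497)
t=3.200: state=(7.354, 1.848)
t=3.400: state=(7.558, 2.341)
t=3.600: state=(7.236, 2.956)
t=3.800: state=(6.389, 3.594)
t=4.000: state=(5.239, 4.095)
t=4.200: state=(4.097, 4.330)
t=4.400: state=(3.167, 4.285)

(x, y) = (3.167, 4.285)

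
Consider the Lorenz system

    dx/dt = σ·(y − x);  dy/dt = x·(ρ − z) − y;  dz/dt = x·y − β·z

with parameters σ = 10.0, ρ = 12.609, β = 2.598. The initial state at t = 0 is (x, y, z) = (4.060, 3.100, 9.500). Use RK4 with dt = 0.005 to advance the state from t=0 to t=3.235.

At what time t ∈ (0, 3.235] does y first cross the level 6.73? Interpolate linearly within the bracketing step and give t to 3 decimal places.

t=0.000: state=(4.060, 3.100, 9.500)
step 1 (dt=0.005): k1=(-9.600, 9.523, -12.095), k2=(-9.122, 9.546, -11.995), k3=(-9.133, 9.549, -11.991), k4=(-8.666, 9.574, -11.889); state += dt/6·(k1+2k2+2k3+k4)
t=0.005: state=(4.014, 3.148, 9.440)
t=0.010: state=(3.973, 3.196, 9.381)
t=0.015: state=(3.937, 3.244, 9.323)
continuing one RK4 step at a time; state shown every 40 steps (Δt=0.2):
t=0.200: state=(4.472, 5.398, 8.326)
t=0.295: state=(5.507, 6.703, 9.070)
next step: t=0.300: state=(5.567, 6.767, 9.138) — y has crossed 6.73
linear interpolation between t=0.295 (6.70325) and t=0.300 (6.76661) → t≈0.297

t = 0.297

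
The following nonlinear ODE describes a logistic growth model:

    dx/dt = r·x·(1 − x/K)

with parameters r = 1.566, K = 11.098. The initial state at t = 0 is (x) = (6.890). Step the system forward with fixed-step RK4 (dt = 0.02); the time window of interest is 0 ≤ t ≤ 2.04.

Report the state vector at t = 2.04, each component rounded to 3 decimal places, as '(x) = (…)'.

t=0.000: state=(6.890)
step 1 (dt=0.02): k1=(4.091), k2=(4.075), k3=(4.075), k4=(4.059); state += dt/6·(k1+2k2+2k3+k4)
t=0.020: state=(6.972)
t=0.040: state=(7.052)
t=0.060: state=(7.133)
continuing one RK4 step at a time; state shown every 5 steps (Δt=0.1):
t=0.100: state=(7.291)
t=0.200: state=(7.672)
t=0.300: state=(8.032)
t=0.400: state=(8.367)
t=0.500: state=(8.676)
t=0.600: state=(8.960)
t=0.700: state=(9.217)
t=0.800: state=(9.449)
t=0.900: state=(9.657)
t=1.000: state=(9.842)
t=1.100: state=(10.007)
t=1.200: state=(10.151)
t=1.300: state=(10.278)
t=1.400: state=(10.390)
t=1.500: state=(10.487)
t=1.600: state=(10.571)
t=1.700: state=(10.644)
t=1.800: state=(10.708)
t=1.900: state=(10.763)
t=2.000: state=(10.810)
t=2.040: state=(10.827)

(x) = (10.827)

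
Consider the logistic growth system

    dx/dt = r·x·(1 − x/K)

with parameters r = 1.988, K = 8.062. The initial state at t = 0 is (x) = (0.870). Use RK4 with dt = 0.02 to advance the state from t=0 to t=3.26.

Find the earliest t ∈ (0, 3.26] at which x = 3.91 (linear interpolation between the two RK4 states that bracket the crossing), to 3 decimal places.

t = 1.032

t=0.000: state=(0.870)
step 1 (dt=0.02): k1=(1.543), k2=(1.567), k3=(1.567), k4=(1.592); state += dt/6·(k1+2k2+2k3+k4)
t=0.020: state=(0.901)
t=0.040: state=(0.934)
t=0.060: state=(0.967)
continuing one RK4 step at a time; state shown every 10 steps (Δt=0.2):
t=0.200: state=(1.230)
t=0.400: state=(1.704)
t=0.600: state=(2.298)
t=0.800: state=(3.002)
t=1.000: state=(3.781)
t=1.020: state=(3.861)
next step: t=1.040: state=(3.941) — x has crossed 3.91
linear interpolation between t=1.020 (3.86085) and t=1.040 (3.94090) → t≈1.032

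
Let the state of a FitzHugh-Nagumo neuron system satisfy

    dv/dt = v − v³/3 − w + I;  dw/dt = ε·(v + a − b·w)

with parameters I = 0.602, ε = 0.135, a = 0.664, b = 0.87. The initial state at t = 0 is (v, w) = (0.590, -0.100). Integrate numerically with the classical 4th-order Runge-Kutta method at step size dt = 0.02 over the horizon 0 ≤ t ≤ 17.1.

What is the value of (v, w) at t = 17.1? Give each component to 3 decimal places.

t=0.000: state=(0.590, -0.100)
step 1 (dt=0.02): k1=(1.224, 0.181), k2=(1.230, 0.182), k3=(1.230, 0.182), k4=(1.236, 0.184); state += dt/6·(k1+2k2+2k3+k4)
t=0.020: state=(0.615, -0.096)
t=0.040: state=(0.639, -0.093)
t=0.060: state=(0.664, -0.089)
continuing one RK4 step at a time; state shown every 50 steps (Δt=1):
t=1.000: state=(1.678, 0.149)
t=2.000: state=(1.829, 0.447)
t=3.000: state=(1.735, 0.709)
t=4.000: state=(1.618, 0.929)
t=5.000: state=(1.495, 1.109)
t=6.000: state=(1.366, 1.252)
t=7.000: state=(1.225, 1.363)
t=8.000: state=(1.063, 1.443)
t=9.000: state=(0.858, 1.490)
t=10.000: state=(0.550, 1.501)
t=11.000: state=(-0.061, 1.455)
t=12.000: state=(-1.312, 1.294)
t=13.000: state=(-1.883, 1.017)
t=14.000: state=(-1.841, 0.751)
t=15.000: state=(-1.743, 0.524)
t=16.000: state=(-1.642, 0.335)
t=17.000: state=(-1.541, 0.180)
t=17.100: state=(-1.531, 0.166)

(v, w) = (-1.531, 0.166)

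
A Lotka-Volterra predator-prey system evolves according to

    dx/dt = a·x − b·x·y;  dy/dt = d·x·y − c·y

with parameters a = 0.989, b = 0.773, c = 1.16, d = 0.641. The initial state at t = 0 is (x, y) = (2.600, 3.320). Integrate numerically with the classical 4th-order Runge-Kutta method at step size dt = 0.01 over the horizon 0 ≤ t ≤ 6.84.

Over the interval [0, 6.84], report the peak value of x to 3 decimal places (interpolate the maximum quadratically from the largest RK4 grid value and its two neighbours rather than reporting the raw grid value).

max x = 4.636

t=0.000: state=(2.600, 3.320)
step 1 (dt=0.01): k1=(-4.101, 1.682), k2=(-4.086, 1.642), k3=(-4.085, 1.642), k4=(-4.069, 1.603); state += dt/6·(k1+2k2+2k3+k4)
t=0.010: state=(2.559, 3.336)
t=0.020: state=(2.519, 3.352)
t=0.030: state=(2.478, 3.367)
continuing one RK4 step at a time; state shown every 25 steps (Δt=0.25):
t=0.250: state=(1.710, 3.495)
t=0.500: state=(1.133, 3.271)
t=0.750: state=(0.802, 2.851)
t=1.000: state=(0.619, 2.387)
t=1.250: state=(0.521, 1.955)
t=1.500: state=(0.475, 1.584)
t=1.750: state=(0.462, 1.277)
t=2.000: state=(0.473, 1.030)
t=2.250: state=(0.507, 0.833)
t=2.500: state=(0.561, 0.679)
t=2.750: state=(0.638, 0.559)
t=3.000: state=(0.740, 0.467)
t=3.250: state=(0.872, 0.397)
t=3.500: state=(1.039, 0.346)
t=3.750: state=(1.249, 0.311)
t=4.000: state=(1.510, 0.290)
t=4.250: state=(1.829, 0.284)
t=4.500: state=(2.216, 0.293)
t=4.750: state=(2.674, 0.324)
t=5.000: state=(3.199, 0.388)
t=5.250: state=(3.761, 0.507)
t=5.500: state=(4.285, 0.724)
t=5.750: state=(4.612, 1.109)
t=6.000: state=(4.504, 1.736)
t=6.250: state=(3.817, 2.549)
t=6.500: state=(2.779, 3.240)
t=6.750: state=(1.841, 3.498)
t=6.840: state=(1.578, 3.477)
largest grid value and its neighbours: x(5.820)=4.63593, x(5.830)=4.63625, x(5.840)=4.63574
parabola through these three points peaks at t≈5.829 with x≈4.63625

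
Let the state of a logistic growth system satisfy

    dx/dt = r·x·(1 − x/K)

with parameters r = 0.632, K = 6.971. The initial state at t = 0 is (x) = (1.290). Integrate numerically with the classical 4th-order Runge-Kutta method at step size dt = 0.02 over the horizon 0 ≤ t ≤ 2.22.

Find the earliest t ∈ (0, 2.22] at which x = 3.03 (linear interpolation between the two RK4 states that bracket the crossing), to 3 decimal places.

t = 1.930

t=0.000: state=(1.290)
step 1 (dt=0.02): k1=(0.664), k2=(0.667), k3=(0.667), k4=(0.670); state += dt/6·(k1+2k2+2k3+k4)
t=0.020: state=(1.303)
t=0.040: state=(1.317)
t=0.060: state=(1.330)
continuing one RK4 step at a time; state shown every 5 steps (Δt=0.1):
t=0.100: state=(1.358)
t=0.200: state=(1.428)
t=0.300: state=(1.501)
t=0.400: state=(1.577)
t=0.500: state=(1.656)
t=0.600: state=(1.737)
t=0.700: state=(1.820)
t=0.800: state=(1.907)
t=0.900: state=(1.995)
t=1.000: state=(2.087)
t=1.100: state=(2.180)
t=1.200: state=(2.276)
t=1.300: state=(2.374)
t=1.400: state=(2.474)
t=1.500: state=(2.576)
t=1.600: state=(2.679)
t=1.700: state=(2.784)
t=1.800: state=(2.890)
t=1.900: state=(2.998)
t=1.920: state=(3.019)
next step: t=1.940: state=(3.041) — x has crossed 3.03
linear interpolation between t=1.920 (3.01943) and t=1.940 (3.04108) → t≈1.930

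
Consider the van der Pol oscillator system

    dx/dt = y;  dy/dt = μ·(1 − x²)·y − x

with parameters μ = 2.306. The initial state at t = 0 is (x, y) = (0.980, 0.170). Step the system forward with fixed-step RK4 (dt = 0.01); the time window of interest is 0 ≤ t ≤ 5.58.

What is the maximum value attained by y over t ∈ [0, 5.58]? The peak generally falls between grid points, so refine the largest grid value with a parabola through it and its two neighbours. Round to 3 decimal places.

t=0.000: state=(0.980, 0.170)
step 1 (dt=0.01): k1=(0.170, -0.964), k2=(0.165, -0.966), k3=(0.165, -0.966), k4=(0.160, -0.968); state += dt/6·(k1+2k2+2k3+k4)
t=0.010: state=(0.982, 0.160)
t=0.020: state=(0.983, 0.151)
t=0.030: state=(0.985, 0.141)
continuing one RK4 step at a time; state shown every 20 steps (Δt=0.2):
t=0.200: state=(0.994, -0.027)
t=0.400: state=(0.969, -0.226)
t=0.600: state=(0.903, -0.433)
t=0.800: state=(0.794, -0.674)
t=1.000: state=(0.628, -1.006)
t=1.200: state=(0.378, -1.535)
t=1.400: state=(-0.011, -2.430)
t=1.600: state=(-0.615, -3.586)
t=1.800: state=(-1.353, -3.365)
t=2.000: state=(-1.828, -1.346)
t=2.200: state=(-1.960, -0.177)
t=2.400: state=(-1.953, 0.171)
t=2.600: state=(-1.907, 0.269)
t=2.800: state=(-1.849, 0.307)
t=3.000: state=(-1.785, 0.331)
t=3.200: state=(-1.716, 0.355)
t=3.400: state=(-1.643, 0.382)
t=3.600: state=(-1.563, 0.415)
t=3.800: state=(-1.476, 0.456)
t=4.000: state=(-1.380, 0.511)
t=4.200: state=(-1.271, 0.585)
t=4.400: state=(-1.144, 0.693)
t=4.600: state=(-0.990, 0.857)
t=4.800: state=(-0.794, 1.127)
t=5.000: state=(-0.525, 1.607)
t=5.200: state=(-0.124, 2.489)
t=5.400: state=(0.503, 3.803)
t=5.580: state=(1.237, 3.982)
largest grid value and its neighbours: y(5.500)=4.18912, y(5.510)=4.19328, y(5.520)=4.18933
parabola through these three points peaks at t≈5.510 with y≈4.19328

max y = 4.193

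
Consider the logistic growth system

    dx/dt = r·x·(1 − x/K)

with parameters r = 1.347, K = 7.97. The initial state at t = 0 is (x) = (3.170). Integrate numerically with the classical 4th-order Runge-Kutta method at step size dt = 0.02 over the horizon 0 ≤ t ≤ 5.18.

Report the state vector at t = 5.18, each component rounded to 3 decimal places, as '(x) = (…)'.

t=0.000: state=(3.170)
step 1 (dt=0.02): k1=(2.572), k2=(2.579), k3=(2.579), k4=(2.585); state += dt/6·(k1+2k2+2k3+k4)
t=0.020: state=(3.222)
t=0.040: state=(3.273)
t=0.060: state=(3.325)
continuing one RK4 step at a time; state shown every 10 steps (Δt=0.2):
t=0.200: state=(3.696)
t=0.400: state=(4.232)
t=0.600: state=(4.759)
t=0.800: state=(5.259)
t=1.000: state=(5.719)
t=1.200: state=(6.127)
t=1.400: state=(6.481)
t=1.600: state=(6.780)
t=1.800: state=(7.028)
t=2.000: state=(7.230)
t=2.200: state=(7.392)
t=2.400: state=(7.521)
t=2.600: state=(7.622)
t=2.800: state=(7.702)
t=3.000: state=(7.763)
t=3.200: state=(7.811)
t=3.400: state=(7.848)
t=3.600: state=(7.877)
t=3.800: state=(7.898)
t=4.000: state=(7.915)
t=4.200: state=(7.928)
t=4.400: state=(7.938)
t=4.600: state=(7.945)
t=4.800: state=(7.951)
t=5.000: state=(7.956)
t=5.180: state=(7.959)

(x) = (7.959)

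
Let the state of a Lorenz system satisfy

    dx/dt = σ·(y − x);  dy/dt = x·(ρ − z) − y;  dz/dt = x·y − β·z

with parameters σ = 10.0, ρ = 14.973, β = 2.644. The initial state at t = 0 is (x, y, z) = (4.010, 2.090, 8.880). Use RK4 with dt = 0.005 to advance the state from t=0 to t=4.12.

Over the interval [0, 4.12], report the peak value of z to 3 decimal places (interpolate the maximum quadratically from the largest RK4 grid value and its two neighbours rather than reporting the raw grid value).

max z = 18.873

t=0.000: state=(4.010, 2.090, 8.880)
step 1 (dt=0.005): k1=(-19.200, 22.343, -15.098), k2=(-18.161, 22.144, -14.877), k3=(-18.192, 22.158, -14.875), k4=(-17.182, 21.969, -14.657); state += dt/6·(k1+2k2+2k3+k4)
t=0.005: state=(3.919, 2.201, 8.806)
t=0.010: state=(3.838, 2.310, 8.733)
t=0.015: state=(3.766, 2.417, 8.663)
continuing one RK4 step at a time; state shown every 40 steps (Δt=0.2):
t=0.200: state=(4.809, 6.592, 7.968)
t=0.400: state=(8.925, 10.151, 15.036)
t=0.600: state=(6.492, 3.881, 17.994)
t=0.800: state=(3.231, 2.747, 12.536)
t=1.000: state=(3.889, 4.925, 9.350)
t=1.200: state=(7.038, 8.839, 11.679)
t=1.400: state=(8.075, 6.799, 17.673)
t=1.600: state=(4.647, 3.399, 14.855)
t=1.800: state=(3.959, 4.402, 11.056)
t=2.000: state=(5.978, 7.399, 11.114)
t=2.200: state=(7.946, 7.889, 15.891)
t=2.400: state=(5.818, 4.448, 15.877)
t=2.600: state=(4.377, 4.373, 12.443)
t=2.800: state=(5.513, 6.528, 11.442)
t=3.000: state=(7.397, 7.841, 14.557)
t=3.200: state=(6.467, 5.393, 15.976)
t=3.400: state=(4.874, 4.583, 13.416)
t=3.600: state=(5.357, 6.040, 11.980)
t=3.800: state=(6.895, 7.463, 13.821)
t=4.000: state=(6.714, 6.022, 15.639)
t=4.120: state=(5.790, 5.068, 14.892)
largest grid value and its neighbours: z(0.525)=18.86568, z(0.530)=18.87270, z(0.535)=18.86858
parabola through these three points peaks at t≈0.531 with z≈18.87279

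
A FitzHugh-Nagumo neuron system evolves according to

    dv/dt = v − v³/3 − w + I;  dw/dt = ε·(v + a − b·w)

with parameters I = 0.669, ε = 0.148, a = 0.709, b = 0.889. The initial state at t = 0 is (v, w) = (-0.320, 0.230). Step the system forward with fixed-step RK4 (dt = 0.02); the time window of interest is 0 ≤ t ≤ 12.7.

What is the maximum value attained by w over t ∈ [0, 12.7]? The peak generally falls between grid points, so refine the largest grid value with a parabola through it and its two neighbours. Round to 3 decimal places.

t=0.000: state=(-0.320, 0.230)
step 1 (dt=0.02): k1=(0.130, 0.027), k2=(0.131, 0.027), k3=(0.131, 0.027), k4=(0.132, 0.028); state += dt/6·(k1+2k2+2k3+k4)
t=0.020: state=(-0.317, 0.231)
t=0.040: state=(-0.315, 0.231)
t=0.060: state=(-0.312, 0.232)
continuing one RK4 step at a time; state shown every 25 steps (Δt=0.5):
t=0.500: state=(-0.242, 0.246)
t=1.000: state=(-0.129, 0.267)
t=1.500: state=(0.039, 0.298)
t=2.000: state=(0.293, 0.341)
t=2.500: state=(0.655, 0.403)
t=3.000: state=(1.086, 0.491)
t=3.500: state=(1.434, 0.602)
t=4.000: state=(1.602, 0.724)
t=4.500: state=(1.639, 0.845)
t=5.000: state=(1.615, 0.959)
t=5.500: state=(1.567, 1.063)
t=6.000: state=(1.509, 1.156)
t=6.500: state=(1.445, 1.239)
t=7.000: state=(1.378, 1.312)
t=7.500: state=(1.308, 1.375)
t=8.000: state=(1.234, 1.430)
t=8.500: state=(1.155, 1.475)
t=9.000: state=(1.069, 1.511)
t=9.500: state=(0.973, 1.539)
t=10.000: state=(0.862, 1.558)
t=10.500: state=(0.729, 1.566)
t=11.000: state=(0.559, 1.564)
t=11.500: state=(0.323, 1.547)
t=12.000: state=(-0.030, 1.510)
t=12.500: state=(-0.570, 1.445)
t=12.700: state=(-0.838, 1.407)
largest grid value and its neighbours: w(10.620)=1.56681, w(10.640)=1.56683, w(10.660)=1.56683
parabola through these three points peaks at t≈10.647 with w≈1.56683

max w = 1.567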